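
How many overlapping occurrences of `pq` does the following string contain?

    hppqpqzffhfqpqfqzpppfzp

Sliding a length-2 window over the 23 characters (22 positions):
  position 3–4: pq
  position 5–6: pq
  position 13–14: pq

3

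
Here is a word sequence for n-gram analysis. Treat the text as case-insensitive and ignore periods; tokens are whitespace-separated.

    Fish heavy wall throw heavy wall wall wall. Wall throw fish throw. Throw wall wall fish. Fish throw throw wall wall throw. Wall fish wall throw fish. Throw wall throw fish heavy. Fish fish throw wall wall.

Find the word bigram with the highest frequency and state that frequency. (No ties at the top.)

Bigram frequencies (highest first):
  wall wall: 6
  wall throw: 5
  throw wall: 5
  fish throw: 4
  throw fish: 3
  fish heavy: 2
  … (7 more, each ≤ 2)

"wall wall", 6 times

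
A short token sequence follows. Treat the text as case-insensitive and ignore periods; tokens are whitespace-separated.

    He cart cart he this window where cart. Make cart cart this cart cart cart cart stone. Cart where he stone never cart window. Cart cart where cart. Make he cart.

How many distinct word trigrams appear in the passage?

31 tokens → 29 trigram windows in total.
Repeated trigrams (each contributes count−1 duplicates):
  cart cart cart: 2
  where cart make: 2
2 duplicate windows → 29 − 2 = 27 distinct.

27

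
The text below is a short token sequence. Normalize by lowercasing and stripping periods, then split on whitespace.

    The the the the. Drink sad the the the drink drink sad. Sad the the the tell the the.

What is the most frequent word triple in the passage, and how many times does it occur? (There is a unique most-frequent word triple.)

Trigram frequencies (highest first):
  the the the: 4
  the the drink: 2
  sad the the: 2
  the drink sad: 1
  drink sad the: 1
  the drink drink: 1
  … (6 more, each ≤ 1)

"the the the", 4 times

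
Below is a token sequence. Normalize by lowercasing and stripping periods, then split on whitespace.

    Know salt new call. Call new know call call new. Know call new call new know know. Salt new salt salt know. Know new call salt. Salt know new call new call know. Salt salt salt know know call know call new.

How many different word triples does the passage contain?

28

42 tokens → 40 trigram windows in total.
Repeated trigrams (each contributes count−1 duplicates):
  call new know: 3
  salt salt know: 3
  call call new: 2
  call new call: 2
  know call new: 2
  know new call: 2
  know salt new: 2
  new call new: 2
  … (2 more repeated)
12 duplicate windows → 40 − 12 = 28 distinct.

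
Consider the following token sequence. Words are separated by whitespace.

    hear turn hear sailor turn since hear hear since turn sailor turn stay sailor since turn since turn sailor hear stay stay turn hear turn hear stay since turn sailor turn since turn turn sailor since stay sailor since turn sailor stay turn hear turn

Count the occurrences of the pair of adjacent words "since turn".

6

Scanning the 44 overlapping bigram windows for "since turn":
  position 9–10: since turn
  position 15–16: since turn
  position 17–18: since turn
  position 28–29: since turn
  position 32–33: since turn
  position 39–40: since turn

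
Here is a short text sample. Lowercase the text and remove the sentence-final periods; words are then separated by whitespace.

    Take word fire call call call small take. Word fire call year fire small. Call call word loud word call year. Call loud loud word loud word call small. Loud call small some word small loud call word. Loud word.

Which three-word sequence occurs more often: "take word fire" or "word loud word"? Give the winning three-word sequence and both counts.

"take word fire": 2 occurrences
"word loud word": 3 occurrences

"word loud word" (3 vs 2)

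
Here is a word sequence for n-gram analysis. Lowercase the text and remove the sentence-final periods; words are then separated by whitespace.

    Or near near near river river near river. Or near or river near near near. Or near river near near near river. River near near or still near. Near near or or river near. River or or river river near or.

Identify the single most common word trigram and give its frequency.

"near near near", 4 times

Trigram frequencies (highest first):
  near near near: 4
  river river near: 3
  river near near: 3
  near near or: 3
  near near river: 2
  near river river: 2
  … (18 more, each ≤ 2)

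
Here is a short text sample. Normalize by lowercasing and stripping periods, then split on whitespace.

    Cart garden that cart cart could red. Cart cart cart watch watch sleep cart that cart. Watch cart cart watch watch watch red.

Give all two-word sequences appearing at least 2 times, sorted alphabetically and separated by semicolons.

Bigram counts meeting the condition (at least 2 times):
  cart cart: 4
  cart watch: 3
  that cart: 2
  watch watch: 3

cart cart; cart watch; that cart; watch watch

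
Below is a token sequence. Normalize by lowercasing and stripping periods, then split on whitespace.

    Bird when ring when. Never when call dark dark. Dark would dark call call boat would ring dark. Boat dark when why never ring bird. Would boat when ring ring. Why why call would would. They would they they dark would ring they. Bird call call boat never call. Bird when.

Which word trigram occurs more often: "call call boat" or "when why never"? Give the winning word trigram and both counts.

"call call boat": 2 occurrences
"when why never": 1 occurrence

"call call boat" (2 vs 1)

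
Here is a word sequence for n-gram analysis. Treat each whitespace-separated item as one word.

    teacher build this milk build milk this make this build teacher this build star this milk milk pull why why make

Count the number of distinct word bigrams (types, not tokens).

18

21 tokens → 20 bigram windows in total.
Repeated bigrams (each contributes count−1 duplicates):
  this build: 2
  this milk: 2
2 duplicate windows → 20 − 2 = 18 distinct.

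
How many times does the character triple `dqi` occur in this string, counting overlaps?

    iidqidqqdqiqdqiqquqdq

3

Sliding a length-3 window over the 21 characters (19 positions):
  position 3–5: dqi
  position 9–11: dqi
  position 13–15: dqi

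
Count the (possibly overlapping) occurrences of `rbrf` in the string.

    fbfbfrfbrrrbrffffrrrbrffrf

2

Sliding a length-4 window over the 26 characters (23 positions):
  position 11–14: rbrf
  position 20–23: rbrf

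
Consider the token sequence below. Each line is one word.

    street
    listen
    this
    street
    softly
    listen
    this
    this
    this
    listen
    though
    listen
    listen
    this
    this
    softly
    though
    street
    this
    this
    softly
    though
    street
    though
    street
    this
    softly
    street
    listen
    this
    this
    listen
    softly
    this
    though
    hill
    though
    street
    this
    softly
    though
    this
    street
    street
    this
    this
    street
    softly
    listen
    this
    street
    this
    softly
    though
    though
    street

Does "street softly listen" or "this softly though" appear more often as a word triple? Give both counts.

"street softly listen": 2 occurrences
"this softly though": 4 occurrences

"this softly though" (4 vs 2)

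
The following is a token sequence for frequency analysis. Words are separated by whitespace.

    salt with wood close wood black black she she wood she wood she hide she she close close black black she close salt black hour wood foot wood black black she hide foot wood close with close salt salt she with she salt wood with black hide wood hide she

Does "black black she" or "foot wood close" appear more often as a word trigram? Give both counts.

"black black she" (3 vs 1)

"black black she": 3 occurrences
"foot wood close": 1 occurrence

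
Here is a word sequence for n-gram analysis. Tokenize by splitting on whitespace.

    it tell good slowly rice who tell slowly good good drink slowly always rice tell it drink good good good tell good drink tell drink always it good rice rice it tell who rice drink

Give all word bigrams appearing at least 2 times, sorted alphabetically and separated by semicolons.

Bigram counts meeting the condition (at least 2 times):
  good drink: 2
  good good: 3
  it tell: 2
  tell good: 2

good drink; good good; it tell; tell good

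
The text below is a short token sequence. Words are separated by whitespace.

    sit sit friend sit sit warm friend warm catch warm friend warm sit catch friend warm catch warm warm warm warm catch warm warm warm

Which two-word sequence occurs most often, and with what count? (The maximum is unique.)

Bigram frequencies (highest first):
  warm warm: 5
  friend warm: 3
  warm catch: 3
  catch warm: 3
  sit sit: 2
  warm friend: 2
  … (6 more, each ≤ 1)

"warm warm", 5 times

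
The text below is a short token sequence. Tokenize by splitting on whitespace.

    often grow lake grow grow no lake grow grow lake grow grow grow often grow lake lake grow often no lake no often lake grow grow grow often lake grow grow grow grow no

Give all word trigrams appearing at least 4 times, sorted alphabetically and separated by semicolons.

grow grow grow; lake grow grow

Trigram counts meeting the condition (at least 4 times):
  grow grow grow: 4
  lake grow grow: 5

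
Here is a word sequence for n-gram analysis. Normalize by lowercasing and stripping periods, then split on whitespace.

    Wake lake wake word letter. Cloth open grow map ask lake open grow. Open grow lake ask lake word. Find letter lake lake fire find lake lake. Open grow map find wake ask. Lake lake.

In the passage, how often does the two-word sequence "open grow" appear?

Scanning the 34 overlapping bigram windows for "open grow":
  position 7–8: open grow
  position 12–13: open grow
  position 14–15: open grow
  position 28–29: open grow

4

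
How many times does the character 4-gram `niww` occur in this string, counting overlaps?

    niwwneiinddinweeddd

Sliding a length-4 window over the 19 characters (16 positions):
  position 1–4: niww

1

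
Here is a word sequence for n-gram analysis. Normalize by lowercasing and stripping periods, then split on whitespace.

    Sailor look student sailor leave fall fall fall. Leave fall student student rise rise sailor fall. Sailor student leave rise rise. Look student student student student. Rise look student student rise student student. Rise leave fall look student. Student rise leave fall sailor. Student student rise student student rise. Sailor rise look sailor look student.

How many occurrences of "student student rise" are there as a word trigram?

7

Scanning the 53 overlapping trigram windows for "student student rise":
  position 11–13: student student rise
  position 25–27: student student rise
  position 29–31: student student rise
  position 32–34: student student rise
  position 38–40: student student rise
  position 44–46: student student rise
  position 47–49: student student rise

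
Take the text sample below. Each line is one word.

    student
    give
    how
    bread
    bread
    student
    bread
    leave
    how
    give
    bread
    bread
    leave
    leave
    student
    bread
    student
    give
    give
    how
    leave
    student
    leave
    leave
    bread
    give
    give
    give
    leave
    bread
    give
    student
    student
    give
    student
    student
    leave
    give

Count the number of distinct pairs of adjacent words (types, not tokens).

21

38 tokens → 37 bigram windows in total.
Repeated bigrams (each contributes count−1 duplicates):
  give give: 3
  student give: 3
  bread bread: 2
  bread give: 2
  bread leave: 2
  bread student: 2
  give how: 2
  give student: 2
  … (6 more repeated)
16 duplicate windows → 37 − 16 = 21 distinct.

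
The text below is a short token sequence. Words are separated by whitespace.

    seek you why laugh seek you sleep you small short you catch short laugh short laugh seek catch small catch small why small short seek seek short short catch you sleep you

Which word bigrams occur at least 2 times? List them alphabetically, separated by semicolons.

Bigram counts meeting the condition (at least 2 times):
  catch small: 2
  laugh seek: 2
  seek you: 2
  short laugh: 2
  sleep you: 2
  small short: 2
  you sleep: 2

catch small; laugh seek; seek you; short laugh; sleep you; small short; you sleep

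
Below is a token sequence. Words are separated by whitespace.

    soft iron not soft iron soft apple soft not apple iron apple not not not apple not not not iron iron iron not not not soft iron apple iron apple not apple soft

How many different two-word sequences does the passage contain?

14

33 tokens → 32 bigram windows in total.
Repeated bigrams (each contributes count−1 duplicates):
  not not: 6
  apple not: 3
  iron apple: 3
  not apple: 3
  soft iron: 3
  apple iron: 2
  apple soft: 2
  iron iron: 2
  … (2 more repeated)
18 duplicate windows → 32 − 18 = 14 distinct.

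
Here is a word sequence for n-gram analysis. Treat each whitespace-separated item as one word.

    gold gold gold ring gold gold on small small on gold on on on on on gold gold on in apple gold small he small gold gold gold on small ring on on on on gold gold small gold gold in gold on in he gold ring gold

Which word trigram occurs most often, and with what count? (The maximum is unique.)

Trigram frequencies (highest first):
  on on on: 5
  gold gold on: 3
  gold gold gold: 2
  gold ring gold: 2
  gold on small: 2
  on on gold: 2
  … (27 more, each ≤ 2)

"on on on", 5 times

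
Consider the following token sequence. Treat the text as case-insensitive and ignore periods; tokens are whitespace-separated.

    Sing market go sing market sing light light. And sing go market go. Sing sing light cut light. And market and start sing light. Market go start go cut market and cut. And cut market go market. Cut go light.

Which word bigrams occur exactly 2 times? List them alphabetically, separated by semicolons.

and cut; cut market; go market; go sing; light and; market and; sing market

Bigram counts meeting the condition (exactly 2 times):
  and cut: 2
  cut market: 2
  go market: 2
  go sing: 2
  light and: 2
  market and: 2
  sing market: 2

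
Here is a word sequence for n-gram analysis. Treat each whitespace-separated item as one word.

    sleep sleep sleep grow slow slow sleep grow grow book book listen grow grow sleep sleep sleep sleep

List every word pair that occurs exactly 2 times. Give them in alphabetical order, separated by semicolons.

Bigram counts meeting the condition (exactly 2 times):
  grow grow: 2
  sleep grow: 2

grow grow; sleep grow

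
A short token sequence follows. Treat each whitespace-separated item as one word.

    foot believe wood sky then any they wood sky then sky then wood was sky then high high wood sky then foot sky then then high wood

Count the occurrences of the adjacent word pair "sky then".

Scanning the 26 overlapping bigram windows for "sky then":
  position 4–5: sky then
  position 9–10: sky then
  position 11–12: sky then
  position 15–16: sky then
  position 20–21: sky then
  position 23–24: sky then

6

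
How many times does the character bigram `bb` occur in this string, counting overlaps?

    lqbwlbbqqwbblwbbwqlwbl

Sliding a length-2 window over the 22 characters (21 positions):
  position 6–7: bb
  position 11–12: bb
  position 15–16: bb

3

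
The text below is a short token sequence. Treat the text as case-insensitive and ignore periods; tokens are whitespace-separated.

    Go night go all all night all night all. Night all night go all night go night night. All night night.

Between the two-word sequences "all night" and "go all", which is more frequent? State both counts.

"all night": 6 occurrences
"go all": 2 occurrences

"all night" (6 vs 2)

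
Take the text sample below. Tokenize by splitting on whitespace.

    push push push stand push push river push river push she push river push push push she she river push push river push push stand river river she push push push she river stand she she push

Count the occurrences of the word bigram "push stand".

2

Scanning the 36 overlapping bigram windows for "push stand":
  position 3–4: push stand
  position 24–25: push stand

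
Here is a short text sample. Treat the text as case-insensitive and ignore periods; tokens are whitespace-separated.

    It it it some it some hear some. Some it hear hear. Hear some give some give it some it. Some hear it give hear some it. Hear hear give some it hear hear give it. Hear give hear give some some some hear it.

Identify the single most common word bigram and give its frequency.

Bigram frequencies (highest first):
  some it: 5
  it some: 4
  it hear: 4
  hear hear: 4
  hear give: 4
  some hear: 3
  … (9 more, each ≤ 3)

"some it", 5 times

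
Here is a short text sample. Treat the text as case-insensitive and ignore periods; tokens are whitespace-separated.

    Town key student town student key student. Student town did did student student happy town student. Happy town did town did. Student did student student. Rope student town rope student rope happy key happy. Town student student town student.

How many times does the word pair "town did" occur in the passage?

Scanning the 38 overlapping bigram windows for "town did":
  position 9–10: town did
  position 18–19: town did
  position 20–21: town did

3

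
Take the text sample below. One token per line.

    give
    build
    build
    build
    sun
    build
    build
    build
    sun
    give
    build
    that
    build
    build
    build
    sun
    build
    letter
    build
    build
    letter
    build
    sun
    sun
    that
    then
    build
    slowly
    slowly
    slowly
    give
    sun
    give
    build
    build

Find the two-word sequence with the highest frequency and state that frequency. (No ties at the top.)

Bigram frequencies (highest first):
  build build: 8
  build sun: 4
  give build: 3
  sun build: 2
  sun give: 2
  build letter: 2
  … (11 more, each ≤ 2)

"build build", 8 times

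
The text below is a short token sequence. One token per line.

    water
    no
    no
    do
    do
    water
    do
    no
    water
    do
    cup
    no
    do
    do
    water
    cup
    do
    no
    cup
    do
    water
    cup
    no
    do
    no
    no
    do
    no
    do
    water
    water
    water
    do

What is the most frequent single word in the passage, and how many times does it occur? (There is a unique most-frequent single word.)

"do", 12 times

Unigram frequencies (highest first):
  do: 12
  no: 9
  water: 8
  cup: 4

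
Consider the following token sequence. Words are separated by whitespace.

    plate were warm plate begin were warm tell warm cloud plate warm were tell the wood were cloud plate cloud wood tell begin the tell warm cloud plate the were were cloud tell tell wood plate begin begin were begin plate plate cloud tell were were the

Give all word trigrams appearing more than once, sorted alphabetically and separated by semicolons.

Trigram counts meeting the condition (more than once):
  tell warm cloud: 2
  warm cloud plate: 2

tell warm cloud; warm cloud plate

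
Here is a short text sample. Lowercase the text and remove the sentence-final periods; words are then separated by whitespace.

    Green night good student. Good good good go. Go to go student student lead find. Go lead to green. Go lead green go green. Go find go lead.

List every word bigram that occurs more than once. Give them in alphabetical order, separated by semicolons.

Bigram counts meeting the condition (more than once):
  find go: 2
  go lead: 3
  good good: 2
  green go: 3

find go; go lead; good good; green go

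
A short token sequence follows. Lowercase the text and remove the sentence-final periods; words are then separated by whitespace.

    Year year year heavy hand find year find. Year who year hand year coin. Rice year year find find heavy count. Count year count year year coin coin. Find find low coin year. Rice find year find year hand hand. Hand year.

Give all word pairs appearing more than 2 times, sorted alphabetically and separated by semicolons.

find year; year find; year year

Bigram counts meeting the condition (more than 2 times):
  find year: 4
  year find: 3
  year year: 4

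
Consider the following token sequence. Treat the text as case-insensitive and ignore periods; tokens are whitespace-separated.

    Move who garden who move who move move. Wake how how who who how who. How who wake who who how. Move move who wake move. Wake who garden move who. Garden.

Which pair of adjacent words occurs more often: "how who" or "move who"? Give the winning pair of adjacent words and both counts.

"how who": 3 occurrences
"move who": 4 occurrences

"move who" (4 vs 3)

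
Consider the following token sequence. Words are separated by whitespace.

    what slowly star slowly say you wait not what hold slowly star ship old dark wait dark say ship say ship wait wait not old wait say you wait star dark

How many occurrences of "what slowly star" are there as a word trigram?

1

Scanning the 29 overlapping trigram windows for "what slowly star":
  position 1–3: what slowly star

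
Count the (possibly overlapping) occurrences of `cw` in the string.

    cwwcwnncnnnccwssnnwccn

3

Sliding a length-2 window over the 22 characters (21 positions):
  position 1–2: cw
  position 4–5: cw
  position 13–14: cw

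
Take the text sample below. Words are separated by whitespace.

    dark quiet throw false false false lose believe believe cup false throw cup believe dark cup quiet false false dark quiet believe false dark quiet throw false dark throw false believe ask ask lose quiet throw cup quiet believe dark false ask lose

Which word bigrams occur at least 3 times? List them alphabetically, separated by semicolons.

dark quiet; false dark; false false; quiet throw; throw false

Bigram counts meeting the condition (at least 3 times):
  dark quiet: 3
  false dark: 3
  false false: 3
  quiet throw: 3
  throw false: 3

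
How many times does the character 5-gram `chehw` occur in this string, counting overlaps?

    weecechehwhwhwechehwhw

2

Sliding a length-5 window over the 22 characters (18 positions):
  position 6–10: chehw
  position 16–20: chehw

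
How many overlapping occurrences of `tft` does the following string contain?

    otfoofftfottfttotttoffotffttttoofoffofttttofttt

1

Sliding a length-3 window over the 47 characters (45 positions):
  position 12–14: tft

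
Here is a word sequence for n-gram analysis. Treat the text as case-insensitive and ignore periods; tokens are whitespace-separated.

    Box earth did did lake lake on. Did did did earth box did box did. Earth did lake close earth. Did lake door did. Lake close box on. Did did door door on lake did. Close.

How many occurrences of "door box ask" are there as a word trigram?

Scanning the 34 overlapping trigram windows for "door box ask":
  (none found)

0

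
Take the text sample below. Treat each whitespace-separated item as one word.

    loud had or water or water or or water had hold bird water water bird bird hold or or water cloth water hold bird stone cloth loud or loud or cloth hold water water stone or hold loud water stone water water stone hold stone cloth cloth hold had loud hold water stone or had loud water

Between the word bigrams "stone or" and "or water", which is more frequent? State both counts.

"stone or": 2 occurrences
"or water": 4 occurrences

"or water" (4 vs 2)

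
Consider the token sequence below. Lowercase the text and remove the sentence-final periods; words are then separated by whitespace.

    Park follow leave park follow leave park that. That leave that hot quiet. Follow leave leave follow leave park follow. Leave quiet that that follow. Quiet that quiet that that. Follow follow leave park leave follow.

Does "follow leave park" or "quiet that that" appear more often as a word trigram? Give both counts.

"follow leave park" (4 vs 2)

"follow leave park": 4 occurrences
"quiet that that": 2 occurrences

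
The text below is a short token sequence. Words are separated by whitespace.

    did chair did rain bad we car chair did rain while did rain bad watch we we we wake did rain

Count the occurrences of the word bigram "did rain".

4

Scanning the 20 overlapping bigram windows for "did rain":
  position 3–4: did rain
  position 9–10: did rain
  position 12–13: did rain
  position 20–21: did rain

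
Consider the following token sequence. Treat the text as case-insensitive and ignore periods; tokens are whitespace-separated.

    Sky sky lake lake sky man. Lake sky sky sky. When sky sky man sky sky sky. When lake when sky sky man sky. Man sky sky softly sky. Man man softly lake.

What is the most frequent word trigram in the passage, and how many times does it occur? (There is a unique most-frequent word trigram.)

Trigram frequencies (highest first):
  sky man sky: 3
  sky sky sky: 2
  sky sky when: 2
  when sky sky: 2
  sky sky man: 2
  man sky sky: 2
  … (18 more, each ≤ 1)

"sky man sky", 3 times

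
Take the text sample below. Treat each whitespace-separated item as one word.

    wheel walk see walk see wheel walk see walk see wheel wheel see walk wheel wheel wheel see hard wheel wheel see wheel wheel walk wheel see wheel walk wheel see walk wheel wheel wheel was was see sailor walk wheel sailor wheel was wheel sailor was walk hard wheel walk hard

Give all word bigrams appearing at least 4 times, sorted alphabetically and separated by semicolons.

Bigram counts meeting the condition (at least 4 times):
  see walk: 4
  see wheel: 4
  walk see: 4
  walk wheel: 5
  wheel see: 5
  wheel walk: 5
  wheel wheel: 7

see walk; see wheel; walk see; walk wheel; wheel see; wheel walk; wheel wheel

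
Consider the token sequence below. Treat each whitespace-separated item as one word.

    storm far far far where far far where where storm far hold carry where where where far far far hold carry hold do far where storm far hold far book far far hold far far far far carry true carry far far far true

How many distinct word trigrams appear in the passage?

31

44 tokens → 42 trigram windows in total.
Repeated trigrams (each contributes count−1 duplicates):
  far far far: 5
  far far hold: 2
  far far where: 2
  far hold carry: 2
  far hold far: 2
  storm far hold: 2
  where far far: 2
  where storm far: 2
11 duplicate windows → 42 − 11 = 31 distinct.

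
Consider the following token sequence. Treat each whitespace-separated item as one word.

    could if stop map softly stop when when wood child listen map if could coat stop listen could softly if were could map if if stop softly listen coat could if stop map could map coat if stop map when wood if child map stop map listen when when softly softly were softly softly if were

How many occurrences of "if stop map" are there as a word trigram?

Scanning the 54 overlapping trigram windows for "if stop map":
  position 2–4: if stop map
  position 31–33: if stop map
  position 37–39: if stop map

3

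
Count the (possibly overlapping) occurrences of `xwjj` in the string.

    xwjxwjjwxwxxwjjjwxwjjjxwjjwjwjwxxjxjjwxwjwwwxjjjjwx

4

Sliding a length-4 window over the 51 characters (48 positions):
  position 4–7: xwjj
  position 12–15: xwjj
  position 18–21: xwjj
  position 23–26: xwjj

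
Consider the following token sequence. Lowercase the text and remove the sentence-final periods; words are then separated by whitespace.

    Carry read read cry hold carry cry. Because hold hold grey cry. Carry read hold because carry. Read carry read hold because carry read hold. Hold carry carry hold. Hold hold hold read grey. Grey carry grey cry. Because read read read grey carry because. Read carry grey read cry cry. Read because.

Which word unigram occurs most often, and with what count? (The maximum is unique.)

"read", 13 times

Unigram frequencies (highest first):
  read: 13
  carry: 11
  hold: 11
  cry: 6
  because: 6
  grey: 6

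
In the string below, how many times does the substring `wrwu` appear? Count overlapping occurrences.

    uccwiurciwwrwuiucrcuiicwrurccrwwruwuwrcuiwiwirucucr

1

Sliding a length-4 window over the 51 characters (48 positions):
  position 11–14: wrwu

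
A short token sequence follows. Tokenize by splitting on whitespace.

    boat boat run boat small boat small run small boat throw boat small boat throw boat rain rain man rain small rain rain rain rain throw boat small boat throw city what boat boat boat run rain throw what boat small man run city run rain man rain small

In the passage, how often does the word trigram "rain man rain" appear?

2

Scanning the 47 overlapping trigram windows for "rain man rain":
  position 18–20: rain man rain
  position 46–48: rain man rain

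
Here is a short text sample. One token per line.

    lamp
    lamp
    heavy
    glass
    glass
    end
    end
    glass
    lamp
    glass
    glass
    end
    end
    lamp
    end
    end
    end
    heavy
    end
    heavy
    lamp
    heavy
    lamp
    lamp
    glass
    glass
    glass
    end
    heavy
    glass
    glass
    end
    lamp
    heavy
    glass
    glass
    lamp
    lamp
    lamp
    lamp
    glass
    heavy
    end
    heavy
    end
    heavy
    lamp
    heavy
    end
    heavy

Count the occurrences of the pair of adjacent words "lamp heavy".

4

Scanning the 49 overlapping bigram windows for "lamp heavy":
  position 2–3: lamp heavy
  position 21–22: lamp heavy
  position 33–34: lamp heavy
  position 47–48: lamp heavy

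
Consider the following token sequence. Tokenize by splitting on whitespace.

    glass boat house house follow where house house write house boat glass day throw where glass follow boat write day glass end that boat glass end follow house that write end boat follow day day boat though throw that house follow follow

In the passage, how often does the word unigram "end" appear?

Scanning the 42 tokens for "end":
  position 22: end
  position 26: end
  position 31: end

3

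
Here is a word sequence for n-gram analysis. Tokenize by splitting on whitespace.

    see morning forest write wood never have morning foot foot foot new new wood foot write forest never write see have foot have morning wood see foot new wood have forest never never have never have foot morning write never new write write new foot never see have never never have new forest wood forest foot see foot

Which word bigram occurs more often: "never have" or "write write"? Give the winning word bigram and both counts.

"never have" (4 vs 1)

"never have": 4 occurrences
"write write": 1 occurrence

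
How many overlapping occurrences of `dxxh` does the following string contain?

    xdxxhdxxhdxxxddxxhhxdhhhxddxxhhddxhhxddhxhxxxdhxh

Sliding a length-4 window over the 49 characters (46 positions):
  position 2–5: dxxh
  position 6–9: dxxh
  position 15–18: dxxh
  position 27–30: dxxh

4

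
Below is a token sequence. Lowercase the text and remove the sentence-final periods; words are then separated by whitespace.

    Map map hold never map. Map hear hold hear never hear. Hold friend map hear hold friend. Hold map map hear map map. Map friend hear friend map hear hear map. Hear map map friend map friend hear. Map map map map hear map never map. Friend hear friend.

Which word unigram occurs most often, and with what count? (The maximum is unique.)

Unigram frequencies (highest first):
  map: 21
  hear: 12
  friend: 8
  hold: 5
  never: 3

"map", 21 times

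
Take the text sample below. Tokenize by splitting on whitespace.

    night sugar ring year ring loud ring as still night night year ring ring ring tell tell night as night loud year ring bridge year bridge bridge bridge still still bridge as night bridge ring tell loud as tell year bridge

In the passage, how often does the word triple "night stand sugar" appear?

Scanning the 39 overlapping trigram windows for "night stand sugar":
  (none found)

0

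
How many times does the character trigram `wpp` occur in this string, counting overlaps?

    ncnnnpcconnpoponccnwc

Sliding a length-3 window over the 21 characters (19 positions):
  (no match at any position)

0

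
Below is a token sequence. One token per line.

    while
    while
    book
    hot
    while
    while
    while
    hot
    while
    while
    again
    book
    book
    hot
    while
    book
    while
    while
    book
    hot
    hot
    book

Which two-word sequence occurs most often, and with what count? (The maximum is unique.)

"while while", 5 times

Bigram frequencies (highest first):
  while while: 5
  while book: 3
  book hot: 3
  hot while: 3
  while hot: 1
  while again: 1
  … (5 more, each ≤ 1)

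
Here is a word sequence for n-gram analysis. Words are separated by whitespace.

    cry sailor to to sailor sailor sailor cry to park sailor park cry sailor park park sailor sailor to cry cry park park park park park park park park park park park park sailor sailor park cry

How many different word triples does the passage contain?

23

37 tokens → 35 trigram windows in total.
Repeated trigrams (each contributes count−1 duplicates):
  park park park: 10
  park park sailor: 2
  park sailor sailor: 2
  sailor park cry: 2
12 duplicate windows → 35 − 12 = 23 distinct.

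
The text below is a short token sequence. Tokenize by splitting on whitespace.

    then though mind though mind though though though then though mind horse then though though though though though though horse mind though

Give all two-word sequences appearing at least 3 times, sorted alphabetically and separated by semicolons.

Bigram counts meeting the condition (at least 3 times):
  mind though: 3
  then though: 3
  though mind: 3
  though though: 7

mind though; then though; though mind; though though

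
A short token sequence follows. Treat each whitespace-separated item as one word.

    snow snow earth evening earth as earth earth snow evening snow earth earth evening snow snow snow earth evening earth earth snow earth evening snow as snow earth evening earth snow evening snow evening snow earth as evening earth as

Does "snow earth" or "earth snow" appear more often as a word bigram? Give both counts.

"snow earth" (6 vs 3)

"snow earth": 6 occurrences
"earth snow": 3 occurrences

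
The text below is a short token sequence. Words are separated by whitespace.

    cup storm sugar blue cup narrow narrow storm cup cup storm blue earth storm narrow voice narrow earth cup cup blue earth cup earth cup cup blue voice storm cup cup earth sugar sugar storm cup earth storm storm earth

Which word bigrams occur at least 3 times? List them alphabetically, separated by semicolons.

Bigram counts meeting the condition (at least 3 times):
  cup cup: 4
  cup earth: 3
  earth cup: 3
  storm cup: 3

cup cup; cup earth; earth cup; storm cup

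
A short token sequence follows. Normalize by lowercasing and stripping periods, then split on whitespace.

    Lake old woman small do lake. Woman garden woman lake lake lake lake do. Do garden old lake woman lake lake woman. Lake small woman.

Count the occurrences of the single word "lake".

10

Scanning the 25 tokens for "lake":
  position 1: lake
  position 6: lake
  position 10: lake
  position 11: lake
  position 12: lake
  position 13: lake
  position 18: lake
  position 20: lake
  position 21: lake
  position 23: lake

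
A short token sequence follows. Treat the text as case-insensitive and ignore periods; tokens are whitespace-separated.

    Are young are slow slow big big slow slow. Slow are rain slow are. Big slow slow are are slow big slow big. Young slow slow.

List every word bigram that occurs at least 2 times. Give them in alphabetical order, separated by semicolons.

Bigram counts meeting the condition (at least 2 times):
  are slow: 2
  big slow: 3
  slow are: 3
  slow big: 3
  slow slow: 5

are slow; big slow; slow are; slow big; slow slow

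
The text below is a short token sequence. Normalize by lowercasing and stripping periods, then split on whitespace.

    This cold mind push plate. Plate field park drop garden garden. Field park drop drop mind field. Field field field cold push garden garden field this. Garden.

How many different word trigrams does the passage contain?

22

27 tokens → 25 trigram windows in total.
Repeated trigrams (each contributes count−1 duplicates):
  field field field: 2
  field park drop: 2
  garden garden field: 2
3 duplicate windows → 25 − 3 = 22 distinct.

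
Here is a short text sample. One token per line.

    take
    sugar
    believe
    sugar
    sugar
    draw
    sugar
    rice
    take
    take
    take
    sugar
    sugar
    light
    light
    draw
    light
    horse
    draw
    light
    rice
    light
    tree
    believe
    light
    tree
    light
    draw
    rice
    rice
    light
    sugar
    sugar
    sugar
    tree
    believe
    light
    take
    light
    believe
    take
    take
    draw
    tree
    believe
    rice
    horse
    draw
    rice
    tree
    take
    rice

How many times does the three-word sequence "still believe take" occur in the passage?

0

Scanning the 50 overlapping trigram windows for "still believe take":
  (none found)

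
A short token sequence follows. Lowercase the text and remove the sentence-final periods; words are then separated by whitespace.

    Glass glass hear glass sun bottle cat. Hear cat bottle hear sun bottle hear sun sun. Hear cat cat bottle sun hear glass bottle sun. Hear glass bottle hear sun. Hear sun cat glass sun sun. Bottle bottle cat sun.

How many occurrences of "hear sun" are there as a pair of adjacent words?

Scanning the 39 overlapping bigram windows for "hear sun":
  position 11–12: hear sun
  position 14–15: hear sun
  position 29–30: hear sun
  position 31–32: hear sun

4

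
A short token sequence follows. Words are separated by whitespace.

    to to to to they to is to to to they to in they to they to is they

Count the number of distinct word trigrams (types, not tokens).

19 tokens → 17 trigram windows in total.
Repeated trigrams (each contributes count−1 duplicates):
  to they to: 3
  to to to: 3
  they to is: 2
  to to they: 2
6 duplicate windows → 17 − 6 = 11 distinct.

11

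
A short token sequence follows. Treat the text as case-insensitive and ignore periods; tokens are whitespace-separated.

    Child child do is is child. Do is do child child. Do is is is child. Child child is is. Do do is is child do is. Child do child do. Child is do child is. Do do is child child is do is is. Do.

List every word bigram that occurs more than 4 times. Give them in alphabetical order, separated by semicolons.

Bigram counts meeting the condition (more than 4 times):
  child child: 5
  child do: 6
  do is: 7
  is child: 5
  is do: 6
  is is: 6

child child; child do; do is; is child; is do; is is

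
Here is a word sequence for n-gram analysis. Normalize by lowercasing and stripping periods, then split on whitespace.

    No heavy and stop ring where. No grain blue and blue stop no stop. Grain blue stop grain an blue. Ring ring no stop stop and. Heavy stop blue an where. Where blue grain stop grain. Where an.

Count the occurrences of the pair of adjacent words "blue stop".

Scanning the 37 overlapping bigram windows for "blue stop":
  position 11–12: blue stop
  position 16–17: blue stop

2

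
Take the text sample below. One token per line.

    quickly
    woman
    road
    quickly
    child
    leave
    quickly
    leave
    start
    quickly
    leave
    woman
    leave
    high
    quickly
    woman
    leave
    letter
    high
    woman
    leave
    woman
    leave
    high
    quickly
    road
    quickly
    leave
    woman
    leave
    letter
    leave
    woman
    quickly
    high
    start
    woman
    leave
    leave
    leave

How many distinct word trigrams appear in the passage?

40 tokens → 38 trigram windows in total.
Repeated trigrams (each contributes count−1 duplicates):
  leave woman leave: 3
  leave high quickly: 2
  quickly leave woman: 2
  woman leave high: 2
  woman leave letter: 2
6 duplicate windows → 38 − 6 = 32 distinct.

32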